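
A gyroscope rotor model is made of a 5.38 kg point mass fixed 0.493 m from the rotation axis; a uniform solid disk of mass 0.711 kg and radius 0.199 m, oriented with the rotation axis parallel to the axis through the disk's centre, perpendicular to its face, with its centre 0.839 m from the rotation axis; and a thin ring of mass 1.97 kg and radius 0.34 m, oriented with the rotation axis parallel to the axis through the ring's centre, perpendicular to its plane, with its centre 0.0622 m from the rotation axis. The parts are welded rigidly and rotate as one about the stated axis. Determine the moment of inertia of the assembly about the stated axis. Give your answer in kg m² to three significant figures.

Point mass: I_cm = 0; centre at d = 0.493 m, so the parallel axis theorem gives I = 0 + (5.38)(0.493)² = 1.3076 kg m².
Solid disk: I_cm = (1/2)MR² = (1/2)(0.711)(0.199)² = 0.014078 kg m²; centre at d = 0.839 m, so the parallel axis theorem gives I = 0.014078 + (0.711)(0.839)² = 0.51457 kg m².
Thin ring: I_cm = MR² = (1.97)(0.34)² = 0.22773 kg m²; centre at d = 0.0622 m, so the parallel axis theorem gives I = 0.22773 + (1.97)(0.0622)² = 0.23535 kg m².
Total I = 1.3076 + 0.51457 + 0.23535 = 2.0575 kg m².

2.06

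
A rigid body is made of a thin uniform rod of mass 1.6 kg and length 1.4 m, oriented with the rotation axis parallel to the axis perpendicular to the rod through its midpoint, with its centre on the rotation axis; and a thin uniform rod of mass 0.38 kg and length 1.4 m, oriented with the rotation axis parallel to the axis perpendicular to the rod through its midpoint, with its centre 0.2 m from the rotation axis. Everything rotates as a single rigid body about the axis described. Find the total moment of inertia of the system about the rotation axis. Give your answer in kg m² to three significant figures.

Thin rod: I_cm = (1/12)ML² = (1/12)(1.6)(1.4)² = 0.26133 kg m²; axis through the centre, so I = 0.26133 kg m².
Thin rod: I_cm = (1/12)ML² = (1/12)(0.38)(1.4)² = 0.062067 kg m²; centre at d = 0.2 m, so the parallel axis theorem gives I = 0.062067 + (0.38)(0.2)² = 0.077267 kg m².
Total I = 0.26133 + 0.077267 = 0.3386 kg m².

0.339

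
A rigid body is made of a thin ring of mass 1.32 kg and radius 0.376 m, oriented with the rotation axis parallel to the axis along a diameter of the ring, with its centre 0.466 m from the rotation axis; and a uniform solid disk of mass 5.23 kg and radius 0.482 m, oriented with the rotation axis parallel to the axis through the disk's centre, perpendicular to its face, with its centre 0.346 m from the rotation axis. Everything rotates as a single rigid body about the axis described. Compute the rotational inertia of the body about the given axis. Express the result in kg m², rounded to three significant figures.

1.61

Thin ring: I_cm = (1/2)MR² = (1/2)(1.32)(0.376)² = 0.093308 kg m²; centre at d = 0.466 m, so the parallel axis theorem gives I = 0.093308 + (1.32)(0.466)² = 0.37995 kg m².
Solid disk: I_cm = (1/2)MR² = (1/2)(5.23)(0.482)² = 0.60753 kg m²; centre at d = 0.346 m, so the parallel axis theorem gives I = 0.60753 + (5.23)(0.346)² = 1.2336 kg m².
Total I = 0.37995 + 1.2336 = 1.6136 kg m².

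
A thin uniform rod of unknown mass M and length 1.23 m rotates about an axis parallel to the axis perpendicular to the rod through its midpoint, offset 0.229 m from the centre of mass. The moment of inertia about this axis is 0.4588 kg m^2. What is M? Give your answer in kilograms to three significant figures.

I = I_cm + Md² = (1/12)ML² + Md² = M·[0.0833333·(1.23)² + (0.229)²] = M·0.17852.
So M = 0.4588 / 0.17852 = 2.5701 kg.

2.57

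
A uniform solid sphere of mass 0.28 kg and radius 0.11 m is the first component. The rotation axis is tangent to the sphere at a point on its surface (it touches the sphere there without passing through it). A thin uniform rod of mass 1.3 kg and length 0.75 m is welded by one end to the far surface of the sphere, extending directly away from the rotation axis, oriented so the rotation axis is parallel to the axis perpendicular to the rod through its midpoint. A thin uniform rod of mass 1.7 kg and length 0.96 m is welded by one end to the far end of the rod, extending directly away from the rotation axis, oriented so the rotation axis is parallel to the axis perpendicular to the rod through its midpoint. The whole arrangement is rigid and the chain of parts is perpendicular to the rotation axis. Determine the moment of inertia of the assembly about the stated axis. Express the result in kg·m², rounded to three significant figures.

Solid sphere: I_cm = (2/5)MR² = (2/5)(0.28)(0.11)² = 0.0013552 kg·m²; centre at d = 0.11 m, so the parallel axis theorem gives I = 0.0013552 + (0.28)(0.11)² = 0.0047432 kg·m².
Thin rod: I_cm = (1/12)ML² = (1/12)(1.3)(0.75)² = 0.060938 kg·m²; centre at d = 0.11 + 0.11 + 0.375 = 0.595 m, so the parallel axis theorem gives I = 0.060938 + (1.3)(0.595)² = 0.52117 kg·m².
Thin rod: I_cm = (1/12)ML² = (1/12)(1.7)(0.96)² = 0.13056 kg·m²; centre at d = 0.11 + 0.11 + 0.375 + 0.375 + 0.48 = 1.45 m, so the parallel axis theorem gives I = 0.13056 + (1.7)(1.45)² = 3.7048 kg·m².
Total I = 0.0047432 + 0.52117 + 3.7048 = 4.2307 kg·m².

4.23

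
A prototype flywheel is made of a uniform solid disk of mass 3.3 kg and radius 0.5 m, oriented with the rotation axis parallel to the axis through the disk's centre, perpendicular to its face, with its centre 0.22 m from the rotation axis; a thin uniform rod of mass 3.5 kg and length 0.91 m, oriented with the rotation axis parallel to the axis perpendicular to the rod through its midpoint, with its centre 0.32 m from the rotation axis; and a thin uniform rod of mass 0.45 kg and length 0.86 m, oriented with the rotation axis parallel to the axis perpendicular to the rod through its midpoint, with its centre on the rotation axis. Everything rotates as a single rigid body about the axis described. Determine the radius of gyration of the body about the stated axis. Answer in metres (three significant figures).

0.407

Solid disk: I_cm = (1/2)MR² = (1/2)(3.3)(0.5)² = 0.4125 kg m²; centre at d = 0.22 m, so I = I_cm + Md² gives I = 0.4125 + (3.3)(0.22)² = 0.57222 kg m².
Thin rod: I_cm = (1/12)ML² = (1/12)(3.5)(0.91)² = 0.24153 kg m²; centre at d = 0.32 m, so I = I_cm + Md² gives I = 0.24153 + (3.5)(0.32)² = 0.59993 kg m².
Thin rod: I_cm = (1/12)ML² = (1/12)(0.45)(0.86)² = 0.027735 kg m²; axis through the centre, so I = 0.027735 kg m².
Total I = 1.1999 kg m²; total mass M = 7.25 kg.
k = √(I/M) = √(1.1999/7.25) = 0.40682 m.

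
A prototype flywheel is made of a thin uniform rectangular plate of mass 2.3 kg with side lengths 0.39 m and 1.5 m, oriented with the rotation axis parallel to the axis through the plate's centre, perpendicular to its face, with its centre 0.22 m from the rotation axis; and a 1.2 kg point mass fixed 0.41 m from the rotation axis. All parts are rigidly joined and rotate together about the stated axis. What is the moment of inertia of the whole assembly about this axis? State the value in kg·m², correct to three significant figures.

0.773

Rectangular plate: I_cm = (1/12)M(a²+b²) = (1/12)(2.3)[(0.39)² + (1.5)²] = 0.4604 kg·m²; centre at d = 0.22 m, so the parallel axis theorem gives I = 0.4604 + (2.3)(0.22)² = 0.57172 kg·m².
Point mass: I_cm = 0; centre at d = 0.41 m, so the parallel axis theorem gives I = 0 + (1.2)(0.41)² = 0.20172 kg·m².
Total I = 0.57172 + 0.20172 = 0.77344 kg·m².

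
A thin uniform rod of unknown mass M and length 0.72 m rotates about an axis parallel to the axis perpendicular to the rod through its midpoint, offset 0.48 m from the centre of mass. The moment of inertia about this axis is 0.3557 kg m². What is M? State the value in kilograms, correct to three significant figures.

I = I_cm + Md² = (1/12)ML² + Md² = M·[0.0833333·(0.72)² + (0.48)²] = M·0.2736.
So M = 0.3557 / 0.2736 = 1.3001 kg.

1.30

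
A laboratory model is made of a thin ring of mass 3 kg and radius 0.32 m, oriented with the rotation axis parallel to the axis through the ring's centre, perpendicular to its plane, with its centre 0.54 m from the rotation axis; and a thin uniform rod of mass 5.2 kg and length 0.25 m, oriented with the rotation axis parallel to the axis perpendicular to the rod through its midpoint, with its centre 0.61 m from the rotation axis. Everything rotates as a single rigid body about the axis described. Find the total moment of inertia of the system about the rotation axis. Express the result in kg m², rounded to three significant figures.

3.14

Thin ring: I_cm = MR² = (3)(0.32)² = 0.3072 kg m²; centre at d = 0.54 m, so the parallel axis theorem gives I = 0.3072 + (3)(0.54)² = 1.182 kg m².
Thin rod: I_cm = (1/12)ML² = (1/12)(5.2)(0.25)² = 0.027083 kg m²; centre at d = 0.61 m, so the parallel axis theorem gives I = 0.027083 + (5.2)(0.61)² = 1.962 kg m².
Total I = 1.182 + 1.962 = 3.144 kg m².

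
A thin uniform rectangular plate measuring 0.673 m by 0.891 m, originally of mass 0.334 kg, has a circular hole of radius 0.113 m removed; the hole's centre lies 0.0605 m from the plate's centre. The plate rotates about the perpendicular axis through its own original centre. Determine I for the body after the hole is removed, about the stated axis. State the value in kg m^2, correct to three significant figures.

0.0345

Unpierced body about its centre: I₀ = (1/12)M(a²+b²) = (1/12)(0.334)[(0.673)² + (0.891)²] = 0.034703 kg m^2.
The removed disk has mass m = M·πr²/(ab) = (0.334)·π(0.113)²/(0.673·0.891) = 0.022344 kg (same uniform areal density).
Its moment of inertia about the rotation axis (parallel-axis theorem): I_hole = (1/2)mr² + md² = (1/2)(0.022344)(0.113)² + (0.022344)(0.0605)² = 0.00022444 kg m^2.
Treating the hole as negative mass, I = I₀ − I_hole = 0.034703 − 0.00022444 = 0.034478 kg m^2.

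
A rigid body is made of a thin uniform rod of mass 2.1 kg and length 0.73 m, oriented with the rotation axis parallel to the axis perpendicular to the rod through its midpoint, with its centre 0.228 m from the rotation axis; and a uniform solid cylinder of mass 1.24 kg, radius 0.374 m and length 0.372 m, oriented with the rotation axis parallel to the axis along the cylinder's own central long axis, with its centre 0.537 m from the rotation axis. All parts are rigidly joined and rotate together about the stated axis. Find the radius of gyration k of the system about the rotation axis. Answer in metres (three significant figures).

0.440

Thin rod: I_cm = (1/12)ML² = (1/12)(2.1)(0.73)² = 0.093257 kg m²; centre at d = 0.228 m, so the parallel axis theorem gives I = 0.093257 + (2.1)(0.228)² = 0.20242 kg m².
Solid cylinder: I_cm = (1/2)MR² = (1/2)(1.24)(0.374)² = 0.086723 kg m²; centre at d = 0.537 m, so the parallel axis theorem gives I = 0.086723 + (1.24)(0.537)² = 0.4443 kg m².
Total I = 0.64672 kg m²; total mass M = 3.34 kg.
k = √(I/M) = √(0.64672/3.34) = 0.44003 m.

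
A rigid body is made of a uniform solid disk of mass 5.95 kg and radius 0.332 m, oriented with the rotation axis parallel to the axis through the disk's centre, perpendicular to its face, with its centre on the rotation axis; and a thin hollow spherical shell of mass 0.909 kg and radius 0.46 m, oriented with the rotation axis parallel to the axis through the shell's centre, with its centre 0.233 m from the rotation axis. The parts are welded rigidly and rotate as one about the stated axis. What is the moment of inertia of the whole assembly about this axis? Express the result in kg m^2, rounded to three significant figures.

0.505

Solid disk: I_cm = (1/2)MR² = (1/2)(5.95)(0.332)² = 0.32792 kg m^2; axis through the centre, so I = 0.32792 kg m^2.
Spherical shell: I_cm = (2/3)MR² = (2/3)(0.909)(0.46)² = 0.12823 kg m^2; centre at d = 0.233 m, so the parallel axis theorem gives I = 0.12823 + (0.909)(0.233)² = 0.17758 kg m^2.
Total I = 0.32792 + 0.17758 = 0.50549 kg m^2.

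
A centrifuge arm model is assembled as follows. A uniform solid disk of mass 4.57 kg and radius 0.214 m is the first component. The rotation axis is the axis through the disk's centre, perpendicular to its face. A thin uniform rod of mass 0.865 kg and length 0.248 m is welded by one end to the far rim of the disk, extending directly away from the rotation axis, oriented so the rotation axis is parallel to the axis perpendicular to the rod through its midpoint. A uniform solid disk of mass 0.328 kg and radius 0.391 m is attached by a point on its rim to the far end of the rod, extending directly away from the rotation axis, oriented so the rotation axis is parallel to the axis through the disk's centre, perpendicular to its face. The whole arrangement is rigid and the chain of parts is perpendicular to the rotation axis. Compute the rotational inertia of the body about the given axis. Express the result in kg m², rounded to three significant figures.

Solid disk: I_cm = (1/2)MR² = (1/2)(4.57)(0.214)² = 0.10464 kg m²; axis through the centre, so I = 0.10464 kg m².
Thin rod: I_cm = (1/12)ML² = (1/12)(0.865)(0.248)² = 0.0044334 kg m²; centre at d = 0.214 + 0.124 = 0.338 m, so the parallel axis theorem gives I = 0.0044334 + (0.865)(0.338)² = 0.10325 kg m².
Solid disk: I_cm = (1/2)MR² = (1/2)(0.328)(0.391)² = 0.025072 kg m²; centre at d = 0.214 + 0.124 + 0.124 + 0.391 = 0.853 m, so the parallel axis theorem gives I = 0.025072 + (0.328)(0.853)² = 0.26373 kg m².
Total I = 0.10464 + 0.10325 + 0.26373 = 0.47163 kg m².

0.472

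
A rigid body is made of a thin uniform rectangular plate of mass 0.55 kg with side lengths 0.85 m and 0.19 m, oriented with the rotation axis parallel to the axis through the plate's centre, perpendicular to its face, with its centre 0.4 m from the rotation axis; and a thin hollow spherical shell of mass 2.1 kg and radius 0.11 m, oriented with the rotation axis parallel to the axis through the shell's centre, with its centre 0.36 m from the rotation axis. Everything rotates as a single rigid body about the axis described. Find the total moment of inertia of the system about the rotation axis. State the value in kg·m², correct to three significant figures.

Rectangular plate: I_cm = (1/12)M(a²+b²) = (1/12)(0.55)[(0.85)² + (0.19)²] = 0.034769 kg·m²; centre at d = 0.4 m, so I = I_cm + Md² gives I = 0.034769 + (0.55)(0.4)² = 0.12277 kg·m².
Spherical shell: I_cm = (2/3)MR² = (2/3)(2.1)(0.11)² = 0.01694 kg·m²; centre at d = 0.36 m, so I = I_cm + Md² gives I = 0.01694 + (2.1)(0.36)² = 0.2891 kg·m².
Total I = 0.12277 + 0.2891 = 0.41187 kg·m².

0.412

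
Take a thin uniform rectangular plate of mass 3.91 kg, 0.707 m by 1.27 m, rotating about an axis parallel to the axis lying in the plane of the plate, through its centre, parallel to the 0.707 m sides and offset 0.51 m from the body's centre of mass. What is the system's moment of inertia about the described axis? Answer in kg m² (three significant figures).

I_cm = (1/12)Mb² = (1/12)(3.91)(1.27)² = 0.52554 kg m²; centre at d = 0.51 m, so the parallel axis theorem gives I = 0.52554 + (3.91)(0.51)² = 1.5425 kg m².

1.54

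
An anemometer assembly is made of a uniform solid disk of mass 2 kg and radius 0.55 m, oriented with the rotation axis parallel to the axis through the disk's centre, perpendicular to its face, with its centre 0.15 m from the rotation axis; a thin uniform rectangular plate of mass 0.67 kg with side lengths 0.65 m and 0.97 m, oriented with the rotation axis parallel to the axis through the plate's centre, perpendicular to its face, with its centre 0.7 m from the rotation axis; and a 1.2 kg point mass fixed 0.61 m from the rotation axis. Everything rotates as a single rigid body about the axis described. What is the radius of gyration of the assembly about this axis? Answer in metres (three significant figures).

Solid disk: I_cm = (1/2)MR² = (1/2)(2)(0.55)² = 0.3025 kg m²; centre at d = 0.15 m, so I = I_cm + Md² gives I = 0.3025 + (2)(0.15)² = 0.3475 kg m².
Rectangular plate: I_cm = (1/12)M(a²+b²) = (1/12)(0.67)[(0.65)² + (0.97)²] = 0.076123 kg m²; centre at d = 0.7 m, so I = I_cm + Md² gives I = 0.076123 + (0.67)(0.7)² = 0.40442 kg m².
Point mass: I_cm = 0; centre at d = 0.61 m, so I = I_cm + Md² gives I = 0 + (1.2)(0.61)² = 0.44652 kg m².
Total I = 1.1984 kg m²; total mass M = 3.87 kg.
k = √(I/M) = √(1.1984/3.87) = 0.55648 m.

0.556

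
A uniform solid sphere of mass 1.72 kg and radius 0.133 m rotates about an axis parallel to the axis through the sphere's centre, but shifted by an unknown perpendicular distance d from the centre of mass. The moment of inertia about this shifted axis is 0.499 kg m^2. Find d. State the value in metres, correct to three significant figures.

About the centre-of-mass axis, I_cm = (2/5)MR² = (2/5)(1.72)(0.133)² = 0.01217 kg m^2.
Parallel axis theorem: I = I_cm + Md², so Md² = 0.499 − 0.01217 = 0.48683 kg m^2.
d = √(0.48683 / 1.72) = 0.53202 m.

0.532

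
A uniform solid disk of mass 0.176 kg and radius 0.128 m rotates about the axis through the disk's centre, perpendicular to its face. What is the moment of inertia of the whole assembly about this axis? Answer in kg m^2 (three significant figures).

0.00144

I_cm = (1/2)MR² = (1/2)(0.176)(0.128)² = 0.0014418 kg m^2; axis through the centre, so I = 0.0014418 kg m^2.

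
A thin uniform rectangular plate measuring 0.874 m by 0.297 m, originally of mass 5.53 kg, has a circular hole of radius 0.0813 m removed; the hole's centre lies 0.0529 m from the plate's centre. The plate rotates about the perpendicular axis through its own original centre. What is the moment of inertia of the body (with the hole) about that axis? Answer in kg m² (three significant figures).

0.390

Unpierced body about its centre: I₀ = (1/12)M(a²+b²) = (1/12)(5.53)[(0.874)² + (0.297)²] = 0.39267 kg m².
The removed disk has mass m = M·πr²/(ab) = (5.53)·π(0.0813)²/(0.874·0.297) = 0.44237 kg (same uniform areal density).
Its moment of inertia about the rotation axis (parallel-axis theorem): I_hole = (1/2)mr² + md² = (1/2)(0.44237)(0.0813)² + (0.44237)(0.0529)² = 0.0026999 kg m².
Treating the hole as negative mass, I = I₀ − I_hole = 0.39267 − 0.0026999 = 0.38997 kg m².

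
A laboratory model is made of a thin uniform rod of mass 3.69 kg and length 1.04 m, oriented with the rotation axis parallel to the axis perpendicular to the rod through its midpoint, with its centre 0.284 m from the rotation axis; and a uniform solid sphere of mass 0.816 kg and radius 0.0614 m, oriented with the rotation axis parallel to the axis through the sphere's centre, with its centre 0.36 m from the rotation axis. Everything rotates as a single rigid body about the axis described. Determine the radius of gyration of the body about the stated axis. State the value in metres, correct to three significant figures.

Thin rod: I_cm = (1/12)ML² = (1/12)(3.69)(1.04)² = 0.33259 kg m^2; centre at d = 0.284 m, so the parallel axis theorem gives I = 0.33259 + (3.69)(0.284)² = 0.63021 kg m^2.
Solid sphere: I_cm = (2/5)MR² = (2/5)(0.816)(0.0614)² = 0.0012305 kg m^2; centre at d = 0.36 m, so the parallel axis theorem gives I = 0.0012305 + (0.816)(0.36)² = 0.10698 kg m^2.
Total I = 0.7372 kg m^2; total mass M = 4.506 kg.
k = √(I/M) = √(0.7372/4.506) = 0.40448 m.

0.404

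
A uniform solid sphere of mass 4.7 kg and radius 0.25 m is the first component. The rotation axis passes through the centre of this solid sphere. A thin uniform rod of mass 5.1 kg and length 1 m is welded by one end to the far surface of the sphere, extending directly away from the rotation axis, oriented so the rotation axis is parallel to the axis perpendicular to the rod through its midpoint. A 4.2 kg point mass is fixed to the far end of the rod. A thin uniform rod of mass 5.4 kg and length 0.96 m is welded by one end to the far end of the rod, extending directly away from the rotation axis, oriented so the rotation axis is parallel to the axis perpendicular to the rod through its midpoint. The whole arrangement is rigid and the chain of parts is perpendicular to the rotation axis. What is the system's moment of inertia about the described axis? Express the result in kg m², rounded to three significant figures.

26.6

Solid sphere: I_cm = (2/5)MR² = (2/5)(4.7)(0.25)² = 0.1175 kg m²; axis through the centre, so I = 0.1175 kg m².
Thin rod: I_cm = (1/12)ML² = (1/12)(5.1)(1)² = 0.425 kg m²; centre at d = 0.25 + 0.5 = 0.75 m, so I = I_cm + Md² gives I = 0.425 + (5.1)(0.75)² = 3.2937 kg m².
Point mass: I_cm = 0; centre at d = 0.25 + 0.5 + 0.5 = 1.25 m, so I = I_cm + Md² gives I = 0 + (4.2)(1.25)² = 6.5625 kg m².
Thin rod: I_cm = (1/12)ML² = (1/12)(5.4)(0.96)² = 0.41472 kg m²; centre at d = 0.25 + 0.5 + 0.5 + 0.48 = 1.73 m, so I = I_cm + Md² gives I = 0.41472 + (5.4)(1.73)² = 16.576 kg m².
Total I = 0.1175 + 3.2937 + 6.5625 + 16.576 = 26.55 kg m².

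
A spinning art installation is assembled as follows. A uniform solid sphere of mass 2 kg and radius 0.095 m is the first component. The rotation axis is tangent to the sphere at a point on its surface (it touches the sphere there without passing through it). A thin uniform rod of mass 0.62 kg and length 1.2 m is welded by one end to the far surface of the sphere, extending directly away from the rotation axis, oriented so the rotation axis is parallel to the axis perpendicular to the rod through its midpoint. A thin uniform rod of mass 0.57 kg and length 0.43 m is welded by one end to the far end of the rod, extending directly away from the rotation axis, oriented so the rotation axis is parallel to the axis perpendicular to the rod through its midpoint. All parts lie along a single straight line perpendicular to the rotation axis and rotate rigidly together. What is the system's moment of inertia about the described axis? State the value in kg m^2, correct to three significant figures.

Solid sphere: I_cm = (2/5)MR² = (2/5)(2)(0.095)² = 0.00722 kg m^2; centre at d = 0.095 m, so I = I_cm + Md² gives I = 0.00722 + (2)(0.095)² = 0.02527 kg m^2.
Thin rod: I_cm = (1/12)ML² = (1/12)(0.62)(1.2)² = 0.0744 kg m^2; centre at d = 0.095 + 0.095 + 0.6 = 0.79 m, so I = I_cm + Md² gives I = 0.0744 + (0.62)(0.79)² = 0.46134 kg m^2.
Thin rod: I_cm = (1/12)ML² = (1/12)(0.57)(0.43)² = 0.0087827 kg m^2; centre at d = 0.095 + 0.095 + 0.6 + 0.6 + 0.215 = 1.605 m, so I = I_cm + Md² gives I = 0.0087827 + (0.57)(1.605)² = 1.4771 kg m^2.
Total I = 0.02527 + 0.46134 + 1.4771 = 1.9637 kg m^2.

1.96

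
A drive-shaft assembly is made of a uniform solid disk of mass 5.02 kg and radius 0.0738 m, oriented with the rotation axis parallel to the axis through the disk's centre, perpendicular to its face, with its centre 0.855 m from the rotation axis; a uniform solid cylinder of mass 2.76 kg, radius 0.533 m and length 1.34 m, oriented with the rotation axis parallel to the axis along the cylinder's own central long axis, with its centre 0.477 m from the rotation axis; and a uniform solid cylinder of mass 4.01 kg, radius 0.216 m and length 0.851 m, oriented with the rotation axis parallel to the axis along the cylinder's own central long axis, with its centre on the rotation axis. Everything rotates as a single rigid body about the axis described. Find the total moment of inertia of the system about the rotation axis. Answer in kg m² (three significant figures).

Solid disk: I_cm = (1/2)MR² = (1/2)(5.02)(0.0738)² = 0.013671 kg m²; centre at d = 0.855 m, so the parallel axis theorem gives I = 0.013671 + (5.02)(0.855)² = 3.6834 kg m².
Solid cylinder: I_cm = (1/2)MR² = (1/2)(2.76)(0.533)² = 0.39204 kg m²; centre at d = 0.477 m, so the parallel axis theorem gives I = 0.39204 + (2.76)(0.477)² = 1.02 kg m².
Solid cylinder: I_cm = (1/2)MR² = (1/2)(4.01)(0.216)² = 0.093545 kg m²; axis through the centre, so I = 0.093545 kg m².
Total I = 3.6834 + 1.02 + 0.093545 = 4.797 kg m².

4.80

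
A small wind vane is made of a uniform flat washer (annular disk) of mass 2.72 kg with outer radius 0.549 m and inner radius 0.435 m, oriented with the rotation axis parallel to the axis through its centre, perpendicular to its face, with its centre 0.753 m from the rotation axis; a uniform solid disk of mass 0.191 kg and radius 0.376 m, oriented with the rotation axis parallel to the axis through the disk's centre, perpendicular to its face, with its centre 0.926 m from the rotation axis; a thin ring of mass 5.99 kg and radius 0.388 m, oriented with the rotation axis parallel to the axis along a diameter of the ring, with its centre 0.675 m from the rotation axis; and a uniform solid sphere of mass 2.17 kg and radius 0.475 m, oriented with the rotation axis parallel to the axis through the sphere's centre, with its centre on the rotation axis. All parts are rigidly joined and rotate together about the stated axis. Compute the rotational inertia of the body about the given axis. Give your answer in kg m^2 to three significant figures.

5.76

Annular disk: I_cm = (1/2)M(R²+r²) = (1/2)(2.72)[(0.549)² + (0.435)²] = 0.66725 kg m^2; centre at d = 0.753 m, so the parallel axis theorem gives I = 0.66725 + (2.72)(0.753)² = 2.2095 kg m^2.
Solid disk: I_cm = (1/2)MR² = (1/2)(0.191)(0.376)² = 0.013501 kg m^2; centre at d = 0.926 m, so the parallel axis theorem gives I = 0.013501 + (0.191)(0.926)² = 0.17728 kg m^2.
Thin ring: I_cm = (1/2)MR² = (1/2)(5.99)(0.388)² = 0.45088 kg m^2; centre at d = 0.675 m, so the parallel axis theorem gives I = 0.45088 + (5.99)(0.675)² = 3.1801 kg m^2.
Solid sphere: I_cm = (2/5)MR² = (2/5)(2.17)(0.475)² = 0.19584 kg m^2; axis through the centre, so I = 0.19584 kg m^2.
Total I = 2.2095 + 0.17728 + 3.1801 + 0.19584 = 5.7627 kg m^2.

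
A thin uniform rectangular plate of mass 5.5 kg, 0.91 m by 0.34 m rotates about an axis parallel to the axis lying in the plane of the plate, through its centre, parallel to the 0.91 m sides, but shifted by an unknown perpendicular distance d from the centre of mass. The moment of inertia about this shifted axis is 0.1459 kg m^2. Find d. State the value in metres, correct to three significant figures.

0.130

About the centre-of-mass axis, I_cm = (1/12)Mb² = (1/12)(5.5)(0.34)² = 0.052983 kg m^2.
Parallel axis theorem: I = I_cm + Md², so Md² = 0.1459 − 0.052983 = 0.092917 kg m^2.
d = √(0.092917 / 5.5) = 0.12998 m.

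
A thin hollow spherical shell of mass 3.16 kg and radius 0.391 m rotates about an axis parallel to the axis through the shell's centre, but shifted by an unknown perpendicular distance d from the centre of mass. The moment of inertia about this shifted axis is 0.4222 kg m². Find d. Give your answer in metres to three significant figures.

0.178

About the centre-of-mass axis, I_cm = (2/3)MR² = (2/3)(3.16)(0.391)² = 0.32207 kg m².
Parallel axis theorem: I = I_cm + Md², so Md² = 0.4222 − 0.32207 = 0.10013 kg m².
d = √(0.10013 / 3.16) = 0.17801 m.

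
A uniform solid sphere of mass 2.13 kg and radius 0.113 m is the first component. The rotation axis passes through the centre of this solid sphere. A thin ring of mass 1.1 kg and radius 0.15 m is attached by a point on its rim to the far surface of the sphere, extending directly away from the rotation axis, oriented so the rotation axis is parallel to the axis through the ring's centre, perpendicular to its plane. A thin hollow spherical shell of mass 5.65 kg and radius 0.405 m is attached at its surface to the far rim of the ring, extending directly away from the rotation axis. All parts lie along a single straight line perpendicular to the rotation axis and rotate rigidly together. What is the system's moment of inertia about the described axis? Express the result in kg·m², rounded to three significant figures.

Solid sphere: I_cm = (2/5)MR² = (2/5)(2.13)(0.113)² = 0.010879 kg·m²; axis through the centre, so I = 0.010879 kg·m².
Thin ring: I_cm = MR² = (1.1)(0.15)² = 0.02475 kg·m²; centre at d = 0.113 + 0.15 = 0.263 m, so the parallel axis theorem gives I = 0.02475 + (1.1)(0.263)² = 0.10084 kg·m².
Spherical shell: I_cm = (2/3)MR² = (2/3)(5.65)(0.405)² = 0.61783 kg·m²; centre at d = 0.113 + 0.15 + 0.15 + 0.405 = 0.818 m, so the parallel axis theorem gives I = 0.61783 + (5.65)(0.818)² = 4.3984 kg·m².
Total I = 0.010879 + 0.10084 + 4.3984 = 4.5101 kg·m².

4.51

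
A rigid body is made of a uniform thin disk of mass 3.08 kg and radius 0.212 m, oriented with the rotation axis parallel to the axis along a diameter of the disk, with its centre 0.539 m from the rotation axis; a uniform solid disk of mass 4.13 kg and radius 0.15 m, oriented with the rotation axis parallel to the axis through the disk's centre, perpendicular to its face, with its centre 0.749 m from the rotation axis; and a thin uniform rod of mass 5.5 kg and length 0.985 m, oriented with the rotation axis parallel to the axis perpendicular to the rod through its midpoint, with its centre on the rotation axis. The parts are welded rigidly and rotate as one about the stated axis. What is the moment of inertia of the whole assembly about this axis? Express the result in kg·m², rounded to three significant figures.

Thin disk: I_cm = (1/4)MR² = (1/4)(3.08)(0.212)² = 0.034607 kg·m²; centre at d = 0.539 m, so the parallel axis theorem gives I = 0.034607 + (3.08)(0.539)² = 0.92941 kg·m².
Solid disk: I_cm = (1/2)MR² = (1/2)(4.13)(0.15)² = 0.046462 kg·m²; centre at d = 0.749 m, so the parallel axis theorem gives I = 0.046462 + (4.13)(0.749)² = 2.3634 kg·m².
Thin rod: I_cm = (1/12)ML² = (1/12)(5.5)(0.985)² = 0.44469 kg·m²; axis through the centre, so I = 0.44469 kg·m².
Total I = 0.92941 + 2.3634 + 0.44469 = 3.7375 kg·m².

3.74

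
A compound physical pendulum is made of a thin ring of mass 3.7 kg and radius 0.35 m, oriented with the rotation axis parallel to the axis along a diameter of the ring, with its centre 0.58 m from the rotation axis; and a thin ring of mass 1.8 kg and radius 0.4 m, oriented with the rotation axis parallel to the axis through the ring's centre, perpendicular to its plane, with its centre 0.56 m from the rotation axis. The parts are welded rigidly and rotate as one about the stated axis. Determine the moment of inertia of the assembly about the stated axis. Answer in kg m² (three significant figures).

Thin ring: I_cm = (1/2)MR² = (1/2)(3.7)(0.35)² = 0.22662 kg m²; centre at d = 0.58 m, so the parallel axis theorem gives I = 0.22662 + (3.7)(0.58)² = 1.4713 kg m².
Thin ring: I_cm = MR² = (1.8)(0.4)² = 0.288 kg m²; centre at d = 0.56 m, so the parallel axis theorem gives I = 0.288 + (1.8)(0.56)² = 0.85248 kg m².
Total I = 1.4713 + 0.85248 = 2.3238 kg m².

2.32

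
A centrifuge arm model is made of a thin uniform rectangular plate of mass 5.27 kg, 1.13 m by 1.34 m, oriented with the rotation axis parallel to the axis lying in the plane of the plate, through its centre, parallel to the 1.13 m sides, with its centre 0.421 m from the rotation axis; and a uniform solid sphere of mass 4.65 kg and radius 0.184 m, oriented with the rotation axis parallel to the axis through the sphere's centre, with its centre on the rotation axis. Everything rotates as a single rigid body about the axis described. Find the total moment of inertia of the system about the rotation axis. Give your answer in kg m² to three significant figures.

1.79

Rectangular plate: I_cm = (1/12)Mb² = (1/12)(5.27)(1.34)² = 0.78857 kg m²; centre at d = 0.421 m, so I = I_cm + Md² gives I = 0.78857 + (5.27)(0.421)² = 1.7226 kg m².
Solid sphere: I_cm = (2/5)MR² = (2/5)(4.65)(0.184)² = 0.062972 kg m²; axis through the centre, so I = 0.062972 kg m².
Total I = 1.7226 + 0.062972 = 1.7856 kg m².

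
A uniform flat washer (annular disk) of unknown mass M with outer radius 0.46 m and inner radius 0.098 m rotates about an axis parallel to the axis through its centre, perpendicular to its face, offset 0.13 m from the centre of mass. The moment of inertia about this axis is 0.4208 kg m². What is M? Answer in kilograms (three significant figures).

I = I_cm + Md² = (1/2)M(R²+r²) + Md² = M·[0.5·[(0.46)² + (0.098)²] + (0.13)²] = M·0.1275.
So M = 0.4208 / 0.1275 = 3.3003 kg.

3.30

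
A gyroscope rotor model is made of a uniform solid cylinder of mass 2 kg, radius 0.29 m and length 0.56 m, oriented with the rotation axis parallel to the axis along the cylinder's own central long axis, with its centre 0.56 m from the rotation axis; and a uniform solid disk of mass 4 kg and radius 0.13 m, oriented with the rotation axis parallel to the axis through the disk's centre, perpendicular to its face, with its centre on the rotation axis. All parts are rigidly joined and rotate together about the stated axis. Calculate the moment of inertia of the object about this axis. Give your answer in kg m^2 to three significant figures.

Solid cylinder: I_cm = (1/2)MR² = (1/2)(2)(0.29)² = 0.0841 kg m^2; centre at d = 0.56 m, so I = I_cm + Md² gives I = 0.0841 + (2)(0.56)² = 0.7113 kg m^2.
Solid disk: I_cm = (1/2)MR² = (1/2)(4)(0.13)² = 0.0338 kg m^2; axis through the centre, so I = 0.0338 kg m^2.
Total I = 0.7113 + 0.0338 = 0.7451 kg m^2.

0.745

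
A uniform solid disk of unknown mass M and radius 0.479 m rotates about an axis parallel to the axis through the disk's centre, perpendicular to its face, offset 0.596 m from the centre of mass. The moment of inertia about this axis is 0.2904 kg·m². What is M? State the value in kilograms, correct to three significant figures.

0.618

I = I_cm + Md² = (1/2)MR² + Md² = M·[0.5·(0.479)² + (0.596)²] = M·0.46994.
So M = 0.2904 / 0.46994 = 0.61796 kg.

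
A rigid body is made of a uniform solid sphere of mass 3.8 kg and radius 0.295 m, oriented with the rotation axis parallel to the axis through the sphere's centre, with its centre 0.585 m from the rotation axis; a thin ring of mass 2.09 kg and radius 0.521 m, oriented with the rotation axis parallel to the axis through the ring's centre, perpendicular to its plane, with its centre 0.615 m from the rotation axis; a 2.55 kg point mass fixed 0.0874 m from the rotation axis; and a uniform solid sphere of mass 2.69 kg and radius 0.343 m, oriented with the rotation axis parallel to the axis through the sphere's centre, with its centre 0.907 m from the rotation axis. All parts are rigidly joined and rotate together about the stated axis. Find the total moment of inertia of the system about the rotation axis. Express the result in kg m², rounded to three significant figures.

Solid sphere: I_cm = (2/5)MR² = (2/5)(3.8)(0.295)² = 0.13228 kg m²; centre at d = 0.585 m, so I = I_cm + Md² gives I = 0.13228 + (3.8)(0.585)² = 1.4327 kg m².
Thin ring: I_cm = MR² = (2.09)(0.521)² = 0.56731 kg m²; centre at d = 0.615 m, so I = I_cm + Md² gives I = 0.56731 + (2.09)(0.615)² = 1.3578 kg m².
Point mass: I_cm = 0; centre at d = 0.0874 m, so I = I_cm + Md² gives I = 0 + (2.55)(0.0874)² = 0.019479 kg m².
Solid sphere: I_cm = (2/5)MR² = (2/5)(2.69)(0.343)² = 0.12659 kg m²; centre at d = 0.907 m, so I = I_cm + Md² gives I = 0.12659 + (2.69)(0.907)² = 2.3395 kg m².
Total I = 1.4327 + 1.3578 + 0.019479 + 2.3395 = 5.1495 kg m².

5.15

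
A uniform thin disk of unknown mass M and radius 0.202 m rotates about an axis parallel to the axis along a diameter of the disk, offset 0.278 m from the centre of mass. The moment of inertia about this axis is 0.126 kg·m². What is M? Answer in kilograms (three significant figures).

I = I_cm + Md² = (1/4)MR² + Md² = M·[0.25·(0.202)² + (0.278)²] = M·0.087485.
So M = 0.126 / 0.087485 = 1.4402 kg.

1.44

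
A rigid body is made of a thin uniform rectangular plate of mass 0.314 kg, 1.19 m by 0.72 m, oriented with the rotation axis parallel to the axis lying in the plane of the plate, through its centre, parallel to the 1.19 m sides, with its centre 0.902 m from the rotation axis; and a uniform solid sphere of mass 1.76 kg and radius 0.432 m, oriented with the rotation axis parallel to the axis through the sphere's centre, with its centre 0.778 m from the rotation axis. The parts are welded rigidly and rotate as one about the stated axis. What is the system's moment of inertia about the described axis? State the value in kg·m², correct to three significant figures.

Rectangular plate: I_cm = (1/12)Mb² = (1/12)(0.314)(0.72)² = 0.013565 kg·m²; centre at d = 0.902 m, so I = I_cm + Md² gives I = 0.013565 + (0.314)(0.902)² = 0.26904 kg·m².
Solid sphere: I_cm = (2/5)MR² = (2/5)(1.76)(0.432)² = 0.13138 kg·m²; centre at d = 0.778 m, so I = I_cm + Md² gives I = 0.13138 + (1.76)(0.778)² = 1.1967 kg·m².
Total I = 0.26904 + 1.1967 = 1.4657 kg·m².

1.47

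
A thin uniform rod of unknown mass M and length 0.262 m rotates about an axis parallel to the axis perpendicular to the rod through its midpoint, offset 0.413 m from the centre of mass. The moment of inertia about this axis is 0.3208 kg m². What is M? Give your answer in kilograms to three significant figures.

I = I_cm + Md² = (1/12)ML² + Md² = M·[0.0833333·(0.262)² + (0.413)²] = M·0.17629.
So M = 0.3208 / 0.17629 = 1.8197 kg.

1.82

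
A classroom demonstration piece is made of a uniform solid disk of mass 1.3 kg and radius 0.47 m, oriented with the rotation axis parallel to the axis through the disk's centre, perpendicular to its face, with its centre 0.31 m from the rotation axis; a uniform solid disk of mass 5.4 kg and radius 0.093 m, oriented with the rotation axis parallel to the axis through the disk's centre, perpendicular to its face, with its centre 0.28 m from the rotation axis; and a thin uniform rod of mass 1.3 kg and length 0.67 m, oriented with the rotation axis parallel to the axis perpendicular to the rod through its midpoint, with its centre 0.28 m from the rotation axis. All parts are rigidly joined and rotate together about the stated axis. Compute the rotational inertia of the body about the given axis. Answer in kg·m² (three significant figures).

0.866

Solid disk: I_cm = (1/2)MR² = (1/2)(1.3)(0.47)² = 0.14358 kg·m²; centre at d = 0.31 m, so the parallel axis theorem gives I = 0.14358 + (1.3)(0.31)² = 0.26852 kg·m².
Solid disk: I_cm = (1/2)MR² = (1/2)(5.4)(0.093)² = 0.023352 kg·m²; centre at d = 0.28 m, so the parallel axis theorem gives I = 0.023352 + (5.4)(0.28)² = 0.44671 kg·m².
Thin rod: I_cm = (1/12)ML² = (1/12)(1.3)(0.67)² = 0.048631 kg·m²; centre at d = 0.28 m, so the parallel axis theorem gives I = 0.048631 + (1.3)(0.28)² = 0.15055 kg·m².
Total I = 0.26852 + 0.44671 + 0.15055 = 0.86578 kg·m².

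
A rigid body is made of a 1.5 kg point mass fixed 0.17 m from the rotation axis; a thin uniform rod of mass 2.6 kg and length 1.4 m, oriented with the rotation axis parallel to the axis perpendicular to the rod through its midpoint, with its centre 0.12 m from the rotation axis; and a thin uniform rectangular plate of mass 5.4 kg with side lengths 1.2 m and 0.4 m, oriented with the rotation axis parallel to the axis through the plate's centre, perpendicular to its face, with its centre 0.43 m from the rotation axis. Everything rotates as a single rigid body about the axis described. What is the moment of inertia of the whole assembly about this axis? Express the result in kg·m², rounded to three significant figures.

2.22

Point mass: I_cm = 0; centre at d = 0.17 m, so I = I_cm + Md² gives I = 0 + (1.5)(0.17)² = 0.04335 kg·m².
Thin rod: I_cm = (1/12)ML² = (1/12)(2.6)(1.4)² = 0.42467 kg·m²; centre at d = 0.12 m, so I = I_cm + Md² gives I = 0.42467 + (2.6)(0.12)² = 0.46211 kg·m².
Rectangular plate: I_cm = (1/12)M(a²+b²) = (1/12)(5.4)[(1.2)² + (0.4)²] = 0.72 kg·m²; centre at d = 0.43 m, so I = I_cm + Md² gives I = 0.72 + (5.4)(0.43)² = 1.7185 kg·m².
Total I = 0.04335 + 0.46211 + 1.7185 = 2.2239 kg·m².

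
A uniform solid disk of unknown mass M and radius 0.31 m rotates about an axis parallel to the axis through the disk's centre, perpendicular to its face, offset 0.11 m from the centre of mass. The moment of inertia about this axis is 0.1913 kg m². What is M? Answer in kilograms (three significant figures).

3.18

I = I_cm + Md² = (1/2)MR² + Md² = M·[0.5·(0.31)² + (0.11)²] = M·0.06015.
So M = 0.1913 / 0.06015 = 3.1804 kg.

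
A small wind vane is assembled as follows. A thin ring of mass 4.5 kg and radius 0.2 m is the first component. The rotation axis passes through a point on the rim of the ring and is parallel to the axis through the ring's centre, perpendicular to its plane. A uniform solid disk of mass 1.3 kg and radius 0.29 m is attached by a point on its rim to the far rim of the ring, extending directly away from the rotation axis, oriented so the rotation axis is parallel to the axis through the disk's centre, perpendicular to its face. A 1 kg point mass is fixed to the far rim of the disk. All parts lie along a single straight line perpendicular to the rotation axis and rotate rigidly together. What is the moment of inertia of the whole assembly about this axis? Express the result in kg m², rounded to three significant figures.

1.99

Thin ring: I_cm = MR² = (4.5)(0.2)² = 0.18 kg m²; centre at d = 0.2 m, so the parallel axis theorem gives I = 0.18 + (4.5)(0.2)² = 0.36 kg m².
Solid disk: I_cm = (1/2)MR² = (1/2)(1.3)(0.29)² = 0.054665 kg m²; centre at d = 0.2 + 0.2 + 0.29 = 0.69 m, so the parallel axis theorem gives I = 0.054665 + (1.3)(0.69)² = 0.67359 kg m².
Point mass: I_cm = 0; centre at d = 0.2 + 0.2 + 0.29 + 0.29 = 0.98 m, so the parallel axis theorem gives I = 0 + (1)(0.98)² = 0.9604 kg m².
Total I = 0.36 + 0.67359 + 0.9604 = 1.994 kg m².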